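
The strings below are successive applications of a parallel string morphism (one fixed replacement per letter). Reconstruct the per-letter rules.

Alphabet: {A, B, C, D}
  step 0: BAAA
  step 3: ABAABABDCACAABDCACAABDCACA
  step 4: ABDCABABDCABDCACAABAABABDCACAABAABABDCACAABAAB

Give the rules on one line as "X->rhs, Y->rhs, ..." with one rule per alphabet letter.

  step 3 ⇒ step 4: ABAABABDCACAABDCACAABDCACA ⇒ AB·DC·AB·AB·DC·AB·DC·AC·A·AB·A·AB·AB·DC·AC·A·AB·A·AB·AB·DC·AC·A·AB·A·AB
    A ↦ AB
    B ↦ DC
    C ↦ A
    D ↦ AC

A->AB, B->DC, C->A, D->AC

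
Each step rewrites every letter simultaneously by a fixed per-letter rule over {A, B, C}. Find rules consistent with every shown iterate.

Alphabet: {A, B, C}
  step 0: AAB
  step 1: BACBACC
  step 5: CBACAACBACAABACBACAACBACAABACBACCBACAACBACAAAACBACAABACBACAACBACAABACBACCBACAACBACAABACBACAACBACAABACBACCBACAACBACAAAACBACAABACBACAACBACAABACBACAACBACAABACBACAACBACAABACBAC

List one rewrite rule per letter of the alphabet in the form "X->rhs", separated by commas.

  step 0 ⇒ step 1: AAB ⇒ BAC·BAC·C
    A ↦ BAC
    B ↦ C
    C ↦ AA  (constrained at step 1)

A->BAC, B->C, C->AA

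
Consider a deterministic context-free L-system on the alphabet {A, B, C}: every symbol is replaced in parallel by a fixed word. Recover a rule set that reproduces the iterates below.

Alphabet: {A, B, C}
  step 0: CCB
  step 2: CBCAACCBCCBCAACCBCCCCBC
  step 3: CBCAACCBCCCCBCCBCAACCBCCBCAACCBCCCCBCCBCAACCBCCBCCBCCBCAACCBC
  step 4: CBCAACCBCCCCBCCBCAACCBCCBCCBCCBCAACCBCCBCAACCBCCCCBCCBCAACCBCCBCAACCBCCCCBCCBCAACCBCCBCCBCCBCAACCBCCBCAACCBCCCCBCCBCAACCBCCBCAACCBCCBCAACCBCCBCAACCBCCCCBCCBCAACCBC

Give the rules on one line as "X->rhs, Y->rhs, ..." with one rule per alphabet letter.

  step 3 ⇒ step 4: CBCAACCBCCCCBCCBCAACCBCCBCAACCBCCCCBCCBCAACCBCCBCCBCCBCAACCBC ⇒ CBC·AAC·CBC·C·C·CBC·CBC·AAC·CBC·CBC·CBC·CBC·AAC·CBC·CBC·AAC·CBC·C·C·CBC·CBC·AAC·CBC·CBC·AAC·CBC·C·C·CBC·CBC·AAC·CBC·CBC·CBC·CBC·AAC·CBC·CBC·AAC·CBC·C·C·CBC·CBC·AAC·CBC·CBC·AAC·CBC·CBC·AAC·CBC·CBC·AAC·CBC·C·C·CBC·CBC·AAC·CBC
    A ↦ C
    B ↦ AAC
    C ↦ CBC

A->C, B->AAC, C->CBC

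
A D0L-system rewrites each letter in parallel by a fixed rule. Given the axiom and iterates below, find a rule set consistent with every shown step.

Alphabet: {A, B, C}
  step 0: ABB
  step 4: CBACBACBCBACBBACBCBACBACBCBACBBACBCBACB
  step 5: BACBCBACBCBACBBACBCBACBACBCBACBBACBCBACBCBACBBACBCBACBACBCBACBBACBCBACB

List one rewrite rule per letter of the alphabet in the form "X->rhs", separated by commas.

  step 4 ⇒ step 5: CBACBACBCBACBBACBCBACBACBCBACBBACBCBACB ⇒ B·ACB·C·B·ACB·C·B·ACB·B·ACB·C·B·ACB·ACB·C·B·ACB·B·ACB·C·B·ACB·C·B·ACB·B·ACB·C·B·ACB·ACB·C·B·ACB·B·ACB·C·B·ACB
    A ↦ C
    B ↦ ACB
    C ↦ B

A->C, B->ACB, C->B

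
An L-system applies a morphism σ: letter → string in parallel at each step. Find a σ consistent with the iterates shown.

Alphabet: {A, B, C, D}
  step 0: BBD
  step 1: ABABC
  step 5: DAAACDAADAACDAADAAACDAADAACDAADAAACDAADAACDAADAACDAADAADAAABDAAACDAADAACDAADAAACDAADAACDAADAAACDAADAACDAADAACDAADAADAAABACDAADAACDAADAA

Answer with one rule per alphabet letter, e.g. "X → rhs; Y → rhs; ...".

A->DAA, B->AB, C->A, D->C

  step 0 ⇒ step 1: BBD ⇒ AB·AB·C
    B ↦ AB
    D ↦ C
    A ↦ DAA  (constrained at step 1)
    C ↦ A  (constrained at step 1)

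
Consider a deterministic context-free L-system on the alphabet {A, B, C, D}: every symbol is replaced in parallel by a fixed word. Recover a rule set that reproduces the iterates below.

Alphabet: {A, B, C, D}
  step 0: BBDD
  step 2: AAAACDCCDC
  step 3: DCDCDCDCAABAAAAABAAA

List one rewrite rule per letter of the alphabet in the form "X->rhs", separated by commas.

  step 2 ⇒ step 3: AAAACDCCDC ⇒ DC·DC·DC·DC·AA·BA·AA·AA·BA·AA
    A ↦ DC
    C ↦ AA
    D ↦ BA
    B ↦ C  (constrained at step 0)

A->DC, B->C, C->AA, D->BA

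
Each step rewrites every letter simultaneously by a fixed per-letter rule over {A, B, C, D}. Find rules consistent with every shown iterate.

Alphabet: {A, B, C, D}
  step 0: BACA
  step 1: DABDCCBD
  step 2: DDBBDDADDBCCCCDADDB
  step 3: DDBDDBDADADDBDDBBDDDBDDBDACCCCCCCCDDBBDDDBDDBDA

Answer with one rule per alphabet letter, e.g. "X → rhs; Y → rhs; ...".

A->BD, B->DA, C->CC, D->DDB

  step 2 ⇒ step 3: DDBBDDADDBCCCCDADDB ⇒ DDB·DDB·DA·DA·DDB·DDB·BD·DDB·DDB·DA·CC·CC·CC·CC·DDB·BD·DDB·DDB·DA
    A ↦ BD
    B ↦ DA
    C ↦ CC
    D ↦ DDB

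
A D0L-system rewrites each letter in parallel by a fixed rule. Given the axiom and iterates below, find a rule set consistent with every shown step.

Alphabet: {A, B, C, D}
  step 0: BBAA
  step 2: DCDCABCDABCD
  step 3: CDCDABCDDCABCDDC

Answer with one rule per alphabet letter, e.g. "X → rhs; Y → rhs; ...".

  step 2 ⇒ step 3: DCDCABCDABCD ⇒ C·D·C·D·AB·CD·D·C·AB·CD·D·C
    A ↦ AB
    B ↦ CD
    C ↦ D
    D ↦ C

A->AB, B->CD, C->D, D->C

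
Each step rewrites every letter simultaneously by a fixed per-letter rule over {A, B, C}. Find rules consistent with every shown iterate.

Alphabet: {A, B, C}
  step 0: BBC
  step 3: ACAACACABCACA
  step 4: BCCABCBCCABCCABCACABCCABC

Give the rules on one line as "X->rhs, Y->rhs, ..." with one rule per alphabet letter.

  step 3 ⇒ step 4: ACAACACABCACA ⇒ BC·CA·BC·BC·CA·BC·CA·BC·A·CA·BC·CA·BC
    A ↦ BC
    B ↦ A
    C ↦ CA

A->BC, B->A, C->CA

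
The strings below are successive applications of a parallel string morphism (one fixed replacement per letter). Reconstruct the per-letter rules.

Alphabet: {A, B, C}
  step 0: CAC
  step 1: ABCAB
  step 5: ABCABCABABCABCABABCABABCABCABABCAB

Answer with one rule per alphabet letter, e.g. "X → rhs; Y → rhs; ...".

A->C, B->AB, C->AB

  step 0 ⇒ step 1: CAC ⇒ AB·C·AB
    A ↦ C
    C ↦ AB
    B ↦ AB  (constrained at step 1)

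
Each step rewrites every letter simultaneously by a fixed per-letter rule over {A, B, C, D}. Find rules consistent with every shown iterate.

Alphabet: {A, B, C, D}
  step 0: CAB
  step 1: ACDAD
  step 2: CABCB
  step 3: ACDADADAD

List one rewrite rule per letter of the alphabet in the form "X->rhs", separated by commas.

  step 2 ⇒ step 3: CABCB ⇒ A·C·DAD·A·DAD
    A ↦ C
    B ↦ DAD
    C ↦ A
  step 1 ⇒ step 2: ACDAD ⇒ C·A·B·C·B
    D ↦ B

A->C, B->DAD, C->A, D->B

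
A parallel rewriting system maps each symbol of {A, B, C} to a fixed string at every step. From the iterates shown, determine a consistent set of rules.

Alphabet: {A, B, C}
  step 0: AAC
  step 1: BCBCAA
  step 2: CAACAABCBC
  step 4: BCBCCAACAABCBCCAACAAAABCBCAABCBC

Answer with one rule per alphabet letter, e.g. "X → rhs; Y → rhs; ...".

A->BC, B->C, C->AA

  step 1 ⇒ step 2: BCBCAA ⇒ C·AA·C·AA·BC·BC
    A ↦ BC
    B ↦ C
    C ↦ AA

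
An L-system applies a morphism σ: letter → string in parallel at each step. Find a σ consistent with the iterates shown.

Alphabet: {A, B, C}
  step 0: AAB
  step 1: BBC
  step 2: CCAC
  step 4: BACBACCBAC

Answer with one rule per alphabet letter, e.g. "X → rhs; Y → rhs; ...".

  step 1 ⇒ step 2: BBC ⇒ C·C·AC
    B ↦ C
    C ↦ AC
  step 0 ⇒ step 1: AAB ⇒ B·B·C
    A ↦ B

A->B, B->C, C->AC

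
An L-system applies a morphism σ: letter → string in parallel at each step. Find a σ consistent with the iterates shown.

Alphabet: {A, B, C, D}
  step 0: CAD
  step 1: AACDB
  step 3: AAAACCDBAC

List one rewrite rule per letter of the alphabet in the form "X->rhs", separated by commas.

  step 0 ⇒ step 1: CAD ⇒ AA·C·DB
    A ↦ C
    C ↦ AA
    D ↦ DB
    B ↦ A  (constrained at step 1)

A->C, B->A, C->AA, D->DB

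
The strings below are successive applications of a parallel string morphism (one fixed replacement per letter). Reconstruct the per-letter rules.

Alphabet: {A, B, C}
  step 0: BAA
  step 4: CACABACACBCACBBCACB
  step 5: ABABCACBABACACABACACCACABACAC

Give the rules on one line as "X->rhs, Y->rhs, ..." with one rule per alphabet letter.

A->B, B->CAC, C->A

  step 4 ⇒ step 5: CACABACACBCACBBCACB ⇒ A·B·A·B·CAC·B·A·B·A·CAC·A·B·A·CAC·CAC·A·B·A·CAC
    A ↦ B
    B ↦ CAC
    C ↦ A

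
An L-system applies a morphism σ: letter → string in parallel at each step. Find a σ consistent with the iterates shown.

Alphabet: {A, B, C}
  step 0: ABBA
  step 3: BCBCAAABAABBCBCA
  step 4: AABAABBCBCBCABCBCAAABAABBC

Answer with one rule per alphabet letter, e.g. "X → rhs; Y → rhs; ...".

  step 3 ⇒ step 4: BCBCAAABAABBCBCA ⇒ A·AB·A·AB·BC·BC·BC·A·BC·BC·A·A·AB·A·AB·BC
    A ↦ BC
    B ↦ A
    C ↦ AB

A->BC, B->A, C->AB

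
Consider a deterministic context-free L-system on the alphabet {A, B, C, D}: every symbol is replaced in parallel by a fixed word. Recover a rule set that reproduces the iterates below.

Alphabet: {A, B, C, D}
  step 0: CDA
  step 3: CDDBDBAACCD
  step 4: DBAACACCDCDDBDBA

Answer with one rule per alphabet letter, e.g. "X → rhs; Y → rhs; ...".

  step 3 ⇒ step 4: CDDBDBAACCD ⇒ DB·A·A·C·A·C·CD·CD·DB·DB·A
    A ↦ CD
    B ↦ C
    C ↦ DB
    D ↦ A

A->CD, B->C, C->DB, D->A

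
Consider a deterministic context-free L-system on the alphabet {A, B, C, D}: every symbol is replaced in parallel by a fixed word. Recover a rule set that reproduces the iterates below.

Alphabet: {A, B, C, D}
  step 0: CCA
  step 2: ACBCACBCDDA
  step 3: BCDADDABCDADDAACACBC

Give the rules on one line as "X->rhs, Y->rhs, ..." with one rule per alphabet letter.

A->BC, B->D, C->DA, D->AC

  step 2 ⇒ step 3: ACBCACBCDDA ⇒ BC·DA·D·DA·BC·DA·D·DA·AC·AC·BC
    A ↦ BC
    B ↦ D
    C ↦ DA
    D ↦ AC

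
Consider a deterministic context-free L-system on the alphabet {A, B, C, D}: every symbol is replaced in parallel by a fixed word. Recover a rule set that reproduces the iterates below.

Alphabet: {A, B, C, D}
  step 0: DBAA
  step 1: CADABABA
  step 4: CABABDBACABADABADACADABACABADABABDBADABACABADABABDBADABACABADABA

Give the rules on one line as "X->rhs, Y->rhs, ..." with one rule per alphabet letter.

A->BA, B->DA, C->BD, D->CA

  step 0 ⇒ step 1: DBAA ⇒ CA·DA·BA·BA
    A ↦ BA
    B ↦ DA
    D ↦ CA
    C ↦ BD  (constrained at step 1)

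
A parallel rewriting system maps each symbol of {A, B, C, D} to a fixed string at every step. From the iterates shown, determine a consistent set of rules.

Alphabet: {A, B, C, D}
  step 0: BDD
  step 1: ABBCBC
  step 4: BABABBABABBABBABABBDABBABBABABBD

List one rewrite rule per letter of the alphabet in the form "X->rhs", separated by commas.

A->B, B->AB, C->BD, D->BC

  step 0 ⇒ step 1: BDD ⇒ AB·BC·BC
    B ↦ AB
    D ↦ BC
    A ↦ B  (constrained at step 1)
    C ↦ BD  (constrained at step 1)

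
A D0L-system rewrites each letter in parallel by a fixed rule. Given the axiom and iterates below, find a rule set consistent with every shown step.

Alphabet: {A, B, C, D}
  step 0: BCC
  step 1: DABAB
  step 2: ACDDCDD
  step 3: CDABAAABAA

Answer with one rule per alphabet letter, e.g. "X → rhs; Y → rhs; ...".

  step 2 ⇒ step 3: ACDDCDD ⇒ CD·AB·A·A·AB·A·A
    A ↦ CD
    C ↦ AB
    D ↦ A
  step 0 ⇒ step 1: BCC ⇒ D·AB·AB
    B ↦ D

A->CD, B->D, C->AB, D->A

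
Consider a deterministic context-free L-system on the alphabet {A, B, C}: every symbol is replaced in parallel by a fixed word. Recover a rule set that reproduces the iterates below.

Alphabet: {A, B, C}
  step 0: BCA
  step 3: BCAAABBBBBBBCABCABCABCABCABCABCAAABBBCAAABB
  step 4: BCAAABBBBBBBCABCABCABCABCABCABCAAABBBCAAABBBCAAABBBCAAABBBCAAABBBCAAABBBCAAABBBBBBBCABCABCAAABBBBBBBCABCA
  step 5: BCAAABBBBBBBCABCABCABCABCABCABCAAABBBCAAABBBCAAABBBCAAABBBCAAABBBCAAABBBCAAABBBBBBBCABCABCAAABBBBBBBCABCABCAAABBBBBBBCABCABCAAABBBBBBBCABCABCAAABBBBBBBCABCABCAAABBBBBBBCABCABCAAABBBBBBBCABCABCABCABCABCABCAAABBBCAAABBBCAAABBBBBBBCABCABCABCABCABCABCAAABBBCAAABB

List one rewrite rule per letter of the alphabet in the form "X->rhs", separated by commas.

  step 4 ⇒ step 5: BCAAABBBBBBBCABCABCABCABCABCABCAAABBBCAAABBBCAAABBBCAAABBBCAAABBBCAAABBBCAAABBBBBBBCABCABCAAABBBBBBBCABCA ⇒ BCA·AA·BB·BB·BB·BCA·BCA·BCA·BCA·BCA·BCA·BCA·AA·BB·BCA·AA·BB·BCA·AA·BB·BCA·AA·BB·BCA·AA·BB·BCA·AA·BB·BCA·AA·BB·BB·BB·BCA·BCA·BCA·AA·BB·BB·BB·BCA·BCA·BCA·AA·BB·BB·BB·BCA·BCA·BCA·AA·BB·BB·BB·BCA·BCA·BCA·AA·BB·BB·BB·BCA·BCA·BCA·AA·BB·BB·BB·BCA·BCA·BCA·AA·BB·BB·BB·BCA·BCA·BCA·BCA·BCA·BCA·BCA·AA·BB·BCA·AA·BB·BCA·AA·BB·BB·BB·BCA·BCA·BCA·BCA·BCA·BCA·BCA·AA·BB·BCA·AA·BB
    A ↦ BB
    B ↦ BCA
    C ↦ AA

A->BB, B->BCA, C->AA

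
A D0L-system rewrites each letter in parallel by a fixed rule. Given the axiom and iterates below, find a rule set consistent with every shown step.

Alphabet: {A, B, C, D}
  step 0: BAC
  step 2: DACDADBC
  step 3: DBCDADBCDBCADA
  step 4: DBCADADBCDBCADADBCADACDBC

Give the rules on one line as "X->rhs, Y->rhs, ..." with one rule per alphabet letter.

  step 3 ⇒ step 4: DBCDADBCDBCADA ⇒ DB·CA·DA·DB·C·DB·CA·DA·DB·CA·DA·C·DB·C
    A ↦ C
    B ↦ CA
    C ↦ DA
    D ↦ DB

A->C, B->CA, C->DA, D->DB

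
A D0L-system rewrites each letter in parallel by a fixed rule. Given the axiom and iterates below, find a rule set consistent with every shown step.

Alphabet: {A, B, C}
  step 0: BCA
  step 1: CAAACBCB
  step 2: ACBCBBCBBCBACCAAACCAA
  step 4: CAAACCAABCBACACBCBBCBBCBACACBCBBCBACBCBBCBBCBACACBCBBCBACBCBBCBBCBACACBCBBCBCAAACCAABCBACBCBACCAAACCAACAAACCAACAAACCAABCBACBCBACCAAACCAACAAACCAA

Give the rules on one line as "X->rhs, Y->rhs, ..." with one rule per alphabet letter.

  step 1 ⇒ step 2: CAAACBCB ⇒ AC·BCB·BCB·BCB·AC·CAA·AC·CAA
    A ↦ BCB
    B ↦ CAA
    C ↦ AC

A->BCB, B->CAA, C->AC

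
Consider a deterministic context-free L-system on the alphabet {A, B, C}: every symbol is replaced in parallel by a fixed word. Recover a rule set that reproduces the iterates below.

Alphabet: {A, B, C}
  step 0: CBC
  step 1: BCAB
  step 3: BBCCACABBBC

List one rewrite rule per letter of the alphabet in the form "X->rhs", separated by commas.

  step 0 ⇒ step 1: CBC ⇒ B·CA·B
    B ↦ CA
    C ↦ B
    A ↦ BC  (constrained at step 1)

A->BC, B->CA, C->B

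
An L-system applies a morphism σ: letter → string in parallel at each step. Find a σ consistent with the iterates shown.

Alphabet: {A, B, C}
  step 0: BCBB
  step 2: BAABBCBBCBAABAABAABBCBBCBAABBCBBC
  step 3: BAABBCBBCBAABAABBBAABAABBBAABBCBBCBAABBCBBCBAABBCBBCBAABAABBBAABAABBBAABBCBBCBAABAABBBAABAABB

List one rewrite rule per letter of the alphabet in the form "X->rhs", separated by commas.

  step 2 ⇒ step 3: BAABBCBBCBAABAABAABBCBBCBAABBCBBC ⇒ BAA·BBC·BBC·BAA·BAA·BB·BAA·BAA·BB·BAA·BBC·BBC·BAA·BBC·BBC·BAA·BBC·BBC·BAA·BAA·BB·BAA·BAA·BB·BAA·BBC·BBC·BAA·BAA·BB·BAA·BAA·BB
    A ↦ BBC
    B ↦ BAA
    C ↦ BB

A->BBC, B->BAA, C->BB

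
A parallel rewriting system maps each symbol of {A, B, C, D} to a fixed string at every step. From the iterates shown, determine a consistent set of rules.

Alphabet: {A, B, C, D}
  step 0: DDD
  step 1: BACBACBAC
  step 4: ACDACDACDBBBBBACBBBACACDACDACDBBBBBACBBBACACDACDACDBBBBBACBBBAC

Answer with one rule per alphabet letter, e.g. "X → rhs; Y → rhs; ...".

  step 0 ⇒ step 1: DDD ⇒ BAC·BAC·BAC
    D ↦ BAC
    A ↦ B  (constrained at step 1)
    B ↦ ACD  (constrained at step 1)
    C ↦ B  (constrained at step 1)

A->B, B->ACD, C->B, D->BAC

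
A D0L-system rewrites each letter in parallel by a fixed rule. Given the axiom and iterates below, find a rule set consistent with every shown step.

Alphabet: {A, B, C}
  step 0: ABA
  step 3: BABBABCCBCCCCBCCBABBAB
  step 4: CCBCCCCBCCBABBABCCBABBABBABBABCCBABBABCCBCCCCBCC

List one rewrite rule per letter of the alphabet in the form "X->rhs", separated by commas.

A->B, B->CC, C->BAB

  step 3 ⇒ step 4: BABBABCCBCCCCBCCBABBAB ⇒ CC·B·CC·CC·B·CC·BAB·BAB·CC·BAB·BAB·BAB·BAB·CC·BAB·BAB·CC·B·CC·CC·B·CC
    A ↦ B
    B ↦ CC
    C ↦ BAB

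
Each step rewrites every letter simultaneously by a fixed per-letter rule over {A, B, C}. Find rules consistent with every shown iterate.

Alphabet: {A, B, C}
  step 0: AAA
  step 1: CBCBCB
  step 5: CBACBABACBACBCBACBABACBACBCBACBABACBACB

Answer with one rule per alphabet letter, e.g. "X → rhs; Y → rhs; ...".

A->CB, B->A, C->AB

  step 0 ⇒ step 1: AAA ⇒ CB·CB·CB
    A ↦ CB
    B ↦ A  (constrained at step 1)
    C ↦ AB  (constrained at step 1)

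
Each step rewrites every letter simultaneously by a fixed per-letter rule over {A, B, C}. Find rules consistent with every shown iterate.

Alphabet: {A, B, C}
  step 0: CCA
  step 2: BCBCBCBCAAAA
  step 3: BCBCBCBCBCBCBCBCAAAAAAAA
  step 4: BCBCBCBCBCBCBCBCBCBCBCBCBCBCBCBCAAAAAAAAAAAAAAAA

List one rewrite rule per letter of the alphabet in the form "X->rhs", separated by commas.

A->AA, B->BC, C->BC

  step 3 ⇒ step 4: BCBCBCBCBCBCBCBCAAAAAAAA ⇒ BC·BC·BC·BC·BC·BC·BC·BC·BC·BC·BC·BC·BC·BC·BC·BC·AA·AA·AA·AA·AA·AA·AA·AA
    A ↦ AA
    B ↦ BC
    C ↦ BC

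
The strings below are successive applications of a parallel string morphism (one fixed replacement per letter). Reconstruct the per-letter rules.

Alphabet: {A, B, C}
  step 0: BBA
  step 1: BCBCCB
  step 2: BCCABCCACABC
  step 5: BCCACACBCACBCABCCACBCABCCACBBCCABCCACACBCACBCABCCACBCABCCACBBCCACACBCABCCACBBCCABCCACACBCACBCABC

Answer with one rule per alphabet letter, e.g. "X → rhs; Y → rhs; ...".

  step 1 ⇒ step 2: BCBCCB ⇒ BC·CA·BC·CA·CA·BC
    B ↦ BC
    C ↦ CA
  step 0 ⇒ step 1: BBA ⇒ BC·BC·CB
    A ↦ CB

A->CB, B->BC, C->CA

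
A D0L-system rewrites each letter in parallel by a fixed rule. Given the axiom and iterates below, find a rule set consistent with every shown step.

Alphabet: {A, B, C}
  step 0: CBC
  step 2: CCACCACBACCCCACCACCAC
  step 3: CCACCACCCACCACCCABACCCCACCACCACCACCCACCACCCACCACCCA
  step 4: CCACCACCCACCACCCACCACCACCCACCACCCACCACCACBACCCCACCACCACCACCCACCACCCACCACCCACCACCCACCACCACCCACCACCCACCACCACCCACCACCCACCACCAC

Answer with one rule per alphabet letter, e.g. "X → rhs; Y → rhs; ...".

A->C, B->BAC, C->CCA

  step 3 ⇒ step 4: CCACCACCCACCACCCABACCCCACCACCACCACCCACCACCCACCACCCA ⇒ CCA·CCA·C·CCA·CCA·C·CCA·CCA·CCA·C·CCA·CCA·C·CCA·CCA·CCA·C·BAC·C·CCA·CCA·CCA·CCA·C·CCA·CCA·C·CCA·CCA·C·CCA·CCA·C·CCA·CCA·CCA·C·CCA·CCA·C·CCA·CCA·CCA·C·CCA·CCA·C·CCA·CCA·CCA·C
    A ↦ C
    B ↦ BAC
    C ↦ CCA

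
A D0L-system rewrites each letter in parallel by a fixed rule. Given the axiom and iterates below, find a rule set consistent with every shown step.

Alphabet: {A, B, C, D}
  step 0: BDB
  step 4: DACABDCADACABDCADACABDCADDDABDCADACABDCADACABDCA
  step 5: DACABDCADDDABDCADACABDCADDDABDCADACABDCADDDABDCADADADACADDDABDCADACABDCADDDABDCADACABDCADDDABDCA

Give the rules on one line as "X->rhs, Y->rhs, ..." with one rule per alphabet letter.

A->CA, B->DD, C->BD, D->DA

  step 4 ⇒ step 5: DACABDCADACABDCADACABDCADDDABDCADACABDCADACABDCA ⇒ DA·CA·BD·CA·DD·DA·BD·CA·DA·CA·BD·CA·DD·DA·BD·CA·DA·CA·BD·CA·DD·DA·BD·CA·DA·DA·DA·CA·DD·DA·BD·CA·DA·CA·BD·CA·DD·DA·BD·CA·DA·CA·BD·CA·DD·DA·BD·CA
    A ↦ CA
    B ↦ DD
    C ↦ BD
    D ↦ DA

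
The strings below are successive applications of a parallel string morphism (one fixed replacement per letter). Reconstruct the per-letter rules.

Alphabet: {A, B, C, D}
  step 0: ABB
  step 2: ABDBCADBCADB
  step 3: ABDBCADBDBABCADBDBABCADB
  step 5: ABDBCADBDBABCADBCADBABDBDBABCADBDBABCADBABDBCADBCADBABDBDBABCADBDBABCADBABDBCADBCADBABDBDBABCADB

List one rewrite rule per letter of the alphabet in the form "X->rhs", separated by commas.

  step 2 ⇒ step 3: ABDBCADBCADB ⇒ AB·DB·CA·DB·DB·AB·CA·DB·DB·AB·CA·DB
    A ↦ AB
    B ↦ DB
    C ↦ DB
    D ↦ CA

A->AB, B->DB, C->DB, D->CA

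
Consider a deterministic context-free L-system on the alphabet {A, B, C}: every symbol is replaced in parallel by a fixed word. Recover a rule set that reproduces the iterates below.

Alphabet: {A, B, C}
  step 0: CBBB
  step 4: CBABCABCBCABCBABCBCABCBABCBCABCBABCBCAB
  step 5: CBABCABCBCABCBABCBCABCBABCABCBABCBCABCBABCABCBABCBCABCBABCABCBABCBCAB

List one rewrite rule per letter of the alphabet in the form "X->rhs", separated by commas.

A->C, B->AB, C->CB

  step 4 ⇒ step 5: CBABCABCBCABCBABCBCABCBABCBCABCBABCBCAB ⇒ CB·AB·C·AB·CB·C·AB·CB·AB·CB·C·AB·CB·AB·C·AB·CB·AB·CB·C·AB·CB·AB·C·AB·CB·AB·CB·C·AB·CB·AB·C·AB·CB·AB·CB·C·AB
    A ↦ C
    B ↦ AB
    C ↦ CB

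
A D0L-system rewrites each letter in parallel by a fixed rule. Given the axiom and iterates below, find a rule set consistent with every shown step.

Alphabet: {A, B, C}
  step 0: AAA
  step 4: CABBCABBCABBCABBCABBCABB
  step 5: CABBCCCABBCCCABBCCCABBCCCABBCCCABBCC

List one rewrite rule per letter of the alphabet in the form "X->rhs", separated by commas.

A->BB, B->C, C->CA

  step 4 ⇒ step 5: CABBCABBCABBCABBCABBCABB ⇒ CA·BB·C·C·CA·BB·C·C·CA·BB·C·C·CA·BB·C·C·CA·BB·C·C·CA·BB·C·C
    A ↦ BB
    B ↦ C
    C ↦ CA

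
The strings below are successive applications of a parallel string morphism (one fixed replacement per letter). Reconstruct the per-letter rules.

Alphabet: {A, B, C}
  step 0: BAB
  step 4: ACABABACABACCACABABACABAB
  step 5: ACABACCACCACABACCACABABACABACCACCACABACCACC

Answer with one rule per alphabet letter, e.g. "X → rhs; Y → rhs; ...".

A->AC, B->C, C->AB

  step 4 ⇒ step 5: ACABABACABACCACABABACABAB ⇒ AC·AB·AC·C·AC·C·AC·AB·AC·C·AC·AB·AB·AC·AB·AC·C·AC·C·AC·AB·AC·C·AC·C
    A ↦ AC
    B ↦ C
    C ↦ AB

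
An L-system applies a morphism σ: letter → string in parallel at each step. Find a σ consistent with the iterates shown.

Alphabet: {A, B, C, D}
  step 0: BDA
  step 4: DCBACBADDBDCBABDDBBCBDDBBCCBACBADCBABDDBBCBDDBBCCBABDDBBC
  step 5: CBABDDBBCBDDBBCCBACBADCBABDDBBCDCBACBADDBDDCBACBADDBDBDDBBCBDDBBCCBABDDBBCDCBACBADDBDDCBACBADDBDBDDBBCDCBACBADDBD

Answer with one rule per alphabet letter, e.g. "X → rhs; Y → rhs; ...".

  step 4 ⇒ step 5: DCBACBADDBDCBABDDBBCBDDBBCCBACBADCBABDDBBCBDDBBCCBABDDBBC ⇒ CBA·BD·D·BBC·BD·D·BBC·CBA·CBA·D·CBA·BD·D·BBC·D·CBA·CBA·D·D·BD·D·CBA·CBA·D·D·BD·BD·D·BBC·BD·D·BBC·CBA·BD·D·BBC·D·CBA·CBA·D·D·BD·D·CBA·CBA·D·D·BD·BD·D·BBC·D·CBA·CBA·D·D·BD
    A ↦ BBC
    B ↦ D
    C ↦ BD
    D ↦ CBA

A->BBC, B->D, C->BD, D->CBA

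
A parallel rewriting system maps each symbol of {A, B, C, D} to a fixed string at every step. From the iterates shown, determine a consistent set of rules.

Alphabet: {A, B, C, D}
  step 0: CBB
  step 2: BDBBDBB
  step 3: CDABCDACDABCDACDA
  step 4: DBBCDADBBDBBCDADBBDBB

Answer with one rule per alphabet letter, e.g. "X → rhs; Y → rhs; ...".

A->B, B->CDA, C->D, D->B

  step 3 ⇒ step 4: CDABCDACDABCDACDA ⇒ D·B·B·CDA·D·B·B·D·B·B·CDA·D·B·B·D·B·B
    A ↦ B
    B ↦ CDA
    C ↦ D
    D ↦ B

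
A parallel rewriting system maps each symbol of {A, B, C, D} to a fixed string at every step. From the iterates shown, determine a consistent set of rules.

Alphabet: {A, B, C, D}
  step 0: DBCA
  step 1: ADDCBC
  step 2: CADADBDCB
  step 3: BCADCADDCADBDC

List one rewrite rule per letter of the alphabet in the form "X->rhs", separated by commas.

  step 2 ⇒ step 3: CADADBDCB ⇒ B·C·AD·C·AD·DC·AD·B·DC
    A ↦ C
    B ↦ DC
    C ↦ B
    D ↦ AD

A->C, B->DC, C->B, D->AD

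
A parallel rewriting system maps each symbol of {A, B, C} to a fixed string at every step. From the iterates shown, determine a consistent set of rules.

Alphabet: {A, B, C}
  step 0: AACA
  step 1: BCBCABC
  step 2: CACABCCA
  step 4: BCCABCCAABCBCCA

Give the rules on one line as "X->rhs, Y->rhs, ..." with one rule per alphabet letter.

A->BC, B->C, C->A

  step 1 ⇒ step 2: BCBCABC ⇒ C·A·C·A·BC·C·A
    A ↦ BC
    B ↦ C
    C ↦ A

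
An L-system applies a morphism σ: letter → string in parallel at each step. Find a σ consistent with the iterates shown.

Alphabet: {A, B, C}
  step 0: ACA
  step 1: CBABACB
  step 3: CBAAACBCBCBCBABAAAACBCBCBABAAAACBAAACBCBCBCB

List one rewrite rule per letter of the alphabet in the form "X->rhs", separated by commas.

A->CB, B->AAA, C->ABA

  step 0 ⇒ step 1: ACA ⇒ CB·ABA·CB
    A ↦ CB
    C ↦ ABA
    B ↦ AAA  (constrained at step 1)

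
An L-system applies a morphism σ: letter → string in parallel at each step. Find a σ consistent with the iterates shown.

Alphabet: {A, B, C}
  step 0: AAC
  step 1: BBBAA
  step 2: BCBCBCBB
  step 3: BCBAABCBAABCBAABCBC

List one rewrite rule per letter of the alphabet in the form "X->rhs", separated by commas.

A->B, B->BC, C->BAA

  step 2 ⇒ step 3: BCBCBCBB ⇒ BC·BAA·BC·BAA·BC·BAA·BC·BC
    B ↦ BC
    C ↦ BAA
  step 0 ⇒ step 1: AAC ⇒ B·B·BAA
    A ↦ B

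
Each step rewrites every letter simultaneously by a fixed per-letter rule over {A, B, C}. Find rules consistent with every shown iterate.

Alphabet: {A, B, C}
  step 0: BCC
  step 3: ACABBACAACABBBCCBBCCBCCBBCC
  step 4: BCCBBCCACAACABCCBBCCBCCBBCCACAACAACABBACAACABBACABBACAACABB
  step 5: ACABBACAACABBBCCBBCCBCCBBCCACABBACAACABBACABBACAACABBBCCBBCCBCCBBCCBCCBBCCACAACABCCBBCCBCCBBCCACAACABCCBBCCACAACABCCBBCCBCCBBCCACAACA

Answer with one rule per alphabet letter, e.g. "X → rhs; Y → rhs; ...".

  step 4 ⇒ step 5: BCCBBCCACAACABCCBBCCBCCBBCCACAACAACABBACAACABBACABBACAACABB ⇒ ACA·B·B·ACA·ACA·B·B·BCC·B·BCC·BCC·B·BCC·ACA·B·B·ACA·ACA·B·B·ACA·B·B·ACA·ACA·B·B·BCC·B·BCC·BCC·B·BCC·BCC·B·BCC·ACA·ACA·BCC·B·BCC·BCC·B·BCC·ACA·ACA·BCC·B·BCC·ACA·ACA·BCC·B·BCC·BCC·B·BCC·ACA·ACA
    A ↦ BCC
    B ↦ ACA
    C ↦ B

A->BCC, B->ACA, C->B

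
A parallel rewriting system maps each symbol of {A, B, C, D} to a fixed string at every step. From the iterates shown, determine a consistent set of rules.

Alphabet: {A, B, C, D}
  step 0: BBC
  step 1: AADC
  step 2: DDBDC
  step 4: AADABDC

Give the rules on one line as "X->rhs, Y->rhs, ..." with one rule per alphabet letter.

A->D, B->A, C->DC, D->B

  step 1 ⇒ step 2: AADC ⇒ D·D·B·DC
    A ↦ D
    C ↦ DC
    D ↦ B
  step 0 ⇒ step 1: BBC ⇒ A·A·DC
    B ↦ A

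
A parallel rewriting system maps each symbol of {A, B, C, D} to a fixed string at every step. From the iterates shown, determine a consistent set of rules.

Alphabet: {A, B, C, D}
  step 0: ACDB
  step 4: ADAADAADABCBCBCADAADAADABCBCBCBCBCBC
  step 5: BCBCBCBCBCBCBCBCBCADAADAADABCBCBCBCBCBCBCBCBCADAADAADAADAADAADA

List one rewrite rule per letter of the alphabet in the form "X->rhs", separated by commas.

A->BC, B->AD, C->A, D->BC

  step 4 ⇒ step 5: ADAADAADABCBCBCADAADAADABCBCBCBCBCBC ⇒ BC·BC·BC·BC·BC·BC·BC·BC·BC·AD·A·AD·A·AD·A·BC·BC·BC·BC·BC·BC·BC·BC·BC·AD·A·AD·A·AD·A·AD·A·AD·A·AD·A
    A ↦ BC
    B ↦ AD
    C ↦ A
    D ↦ BC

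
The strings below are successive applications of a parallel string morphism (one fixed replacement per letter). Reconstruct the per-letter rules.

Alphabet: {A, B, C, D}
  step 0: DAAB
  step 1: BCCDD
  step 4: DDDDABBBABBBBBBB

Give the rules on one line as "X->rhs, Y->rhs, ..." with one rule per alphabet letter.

A->C, B->DD, C->AB, D->B

  step 0 ⇒ step 1: DAAB ⇒ B·C·C·DD
    A ↦ C
    B ↦ DD
    D ↦ B
    C ↦ AB  (constrained at step 1)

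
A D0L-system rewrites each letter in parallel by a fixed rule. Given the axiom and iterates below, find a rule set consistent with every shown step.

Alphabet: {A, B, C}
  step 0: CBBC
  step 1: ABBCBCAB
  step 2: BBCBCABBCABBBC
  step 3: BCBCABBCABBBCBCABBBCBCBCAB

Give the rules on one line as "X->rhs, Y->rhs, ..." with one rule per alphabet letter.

A->B, B->BC, C->AB

  step 2 ⇒ step 3: BBCBCABBCABBBC ⇒ BC·BC·AB·BC·AB·B·BC·BC·AB·B·BC·BC·BC·AB
    A ↦ B
    B ↦ BC
    C ↦ AB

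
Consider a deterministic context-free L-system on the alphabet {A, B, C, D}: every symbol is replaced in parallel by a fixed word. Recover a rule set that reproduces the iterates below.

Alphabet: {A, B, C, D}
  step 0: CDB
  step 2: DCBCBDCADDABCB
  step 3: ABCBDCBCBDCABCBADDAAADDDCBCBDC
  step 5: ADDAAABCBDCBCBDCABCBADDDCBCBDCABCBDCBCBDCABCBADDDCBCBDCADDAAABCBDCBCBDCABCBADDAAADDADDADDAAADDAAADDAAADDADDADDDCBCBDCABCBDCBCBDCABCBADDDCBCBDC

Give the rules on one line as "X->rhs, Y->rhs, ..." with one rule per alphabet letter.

A->ADD, B->DC, C->BCB, D->A

  step 2 ⇒ step 3: DCBCBDCADDABCB ⇒ A·BCB·DC·BCB·DC·A·BCB·ADD·A·A·ADD·DC·BCB·DC
    A ↦ ADD
    B ↦ DC
    C ↦ BCB
    D ↦ A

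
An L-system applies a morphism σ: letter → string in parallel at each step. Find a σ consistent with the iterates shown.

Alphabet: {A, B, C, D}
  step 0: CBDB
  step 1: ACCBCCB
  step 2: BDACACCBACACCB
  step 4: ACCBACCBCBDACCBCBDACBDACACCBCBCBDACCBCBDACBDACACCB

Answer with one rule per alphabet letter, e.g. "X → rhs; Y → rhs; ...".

  step 1 ⇒ step 2: ACCBCCB ⇒ BD·AC·AC·CB·AC·AC·CB
    A ↦ BD
    B ↦ CB
    C ↦ AC
  step 0 ⇒ step 1: CBDB ⇒ AC·CB·C·CB
    D ↦ C

A->BD, B->CB, C->AC, D->C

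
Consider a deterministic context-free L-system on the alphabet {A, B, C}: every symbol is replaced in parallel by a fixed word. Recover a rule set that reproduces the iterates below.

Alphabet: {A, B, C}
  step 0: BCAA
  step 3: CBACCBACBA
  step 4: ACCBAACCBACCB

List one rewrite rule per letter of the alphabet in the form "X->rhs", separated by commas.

  step 3 ⇒ step 4: CBACCBACBA ⇒ A·C·CB·A·A·C·CB·A·C·CB
    A ↦ CB
    B ↦ C
    C ↦ A

A->CB, B->C, C->A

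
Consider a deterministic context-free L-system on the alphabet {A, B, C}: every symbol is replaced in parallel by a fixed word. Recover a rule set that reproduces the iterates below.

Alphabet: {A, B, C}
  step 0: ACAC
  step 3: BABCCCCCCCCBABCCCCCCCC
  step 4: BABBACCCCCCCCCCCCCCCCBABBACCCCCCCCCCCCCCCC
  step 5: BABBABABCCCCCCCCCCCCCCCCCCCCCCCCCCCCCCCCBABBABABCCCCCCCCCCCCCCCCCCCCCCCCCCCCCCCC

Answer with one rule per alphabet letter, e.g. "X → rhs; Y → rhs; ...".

A->B, B->BA, C->CC

  step 4 ⇒ step 5: BABBACCCCCCCCCCCCCCCCBABBACCCCCCCCCCCCCCCC ⇒ BA·B·BA·BA·B·CC·CC·CC·CC·CC·CC·CC·CC·CC·CC·CC·CC·CC·CC·CC·CC·BA·B·BA·BA·B·CC·CC·CC·CC·CC·CC·CC·CC·CC·CC·CC·CC·CC·CC·CC·CC
    A ↦ B
    B ↦ BA
    C ↦ CC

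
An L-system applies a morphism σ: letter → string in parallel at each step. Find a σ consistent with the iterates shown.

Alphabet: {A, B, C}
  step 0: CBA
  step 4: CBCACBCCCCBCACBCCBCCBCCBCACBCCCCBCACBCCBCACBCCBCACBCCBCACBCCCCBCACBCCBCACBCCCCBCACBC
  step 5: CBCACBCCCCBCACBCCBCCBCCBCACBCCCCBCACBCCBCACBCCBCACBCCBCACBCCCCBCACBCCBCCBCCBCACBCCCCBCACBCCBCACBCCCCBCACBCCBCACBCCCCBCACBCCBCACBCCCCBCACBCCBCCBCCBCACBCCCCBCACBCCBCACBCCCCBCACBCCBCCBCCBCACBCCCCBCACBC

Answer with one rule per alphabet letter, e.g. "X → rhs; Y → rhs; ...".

A->CC, B->A, C->CBC

  step 4 ⇒ step 5: CBCACBCCCCBCACBCCBCCBCCBCACBCCCCBCACBCCBCACBCCBCACBCCBCACBCCCCBCACBCCBCACBCCCCBCACBC ⇒ CBC·A·CBC·CC·CBC·A·CBC·CBC·CBC·CBC·A·CBC·CC·CBC·A·CBC·CBC·A·CBC·CBC·A·CBC·CBC·A·CBC·CC·CBC·A·CBC·CBC·CBC·CBC·A·CBC·CC·CBC·A·CBC·CBC·A·CBC·CC·CBC·A·CBC·CBC·A·CBC·CC·CBC·A·CBC·CBC·A·CBC·CC·CBC·A·CBC·CBC·CBC·CBC·A·CBC·CC·CBC·A·CBC·CBC·A·CBC·CC·CBC·A·CBC·CBC·CBC·CBC·A·CBC·CC·CBC·A·CBC
    A ↦ CC
    B ↦ A
    C ↦ CBC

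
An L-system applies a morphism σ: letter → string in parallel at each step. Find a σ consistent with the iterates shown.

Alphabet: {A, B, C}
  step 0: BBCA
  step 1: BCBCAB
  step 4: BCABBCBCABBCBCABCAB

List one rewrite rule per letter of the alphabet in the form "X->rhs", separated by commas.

A->B, B->BC, C->A

  step 0 ⇒ step 1: BBCA ⇒ BC·BC·A·B
    A ↦ B
    B ↦ BC
    C ↦ A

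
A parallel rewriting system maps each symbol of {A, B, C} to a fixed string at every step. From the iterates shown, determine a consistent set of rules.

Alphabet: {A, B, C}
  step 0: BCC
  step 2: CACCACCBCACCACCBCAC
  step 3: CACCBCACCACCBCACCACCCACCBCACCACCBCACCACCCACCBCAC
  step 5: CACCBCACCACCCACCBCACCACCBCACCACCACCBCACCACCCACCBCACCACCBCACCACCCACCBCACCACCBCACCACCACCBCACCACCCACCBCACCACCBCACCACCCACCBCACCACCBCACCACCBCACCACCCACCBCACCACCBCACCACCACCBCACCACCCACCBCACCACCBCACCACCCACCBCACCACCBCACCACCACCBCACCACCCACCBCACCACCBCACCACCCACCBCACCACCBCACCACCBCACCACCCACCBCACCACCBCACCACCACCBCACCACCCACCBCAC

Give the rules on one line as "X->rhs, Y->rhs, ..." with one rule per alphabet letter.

  step 2 ⇒ step 3: CACCACCBCACCACCBCAC ⇒ CAC·CB·CAC·CAC·CB·CAC·CAC·C·CAC·CB·CAC·CAC·CB·CAC·CAC·C·CAC·CB·CAC
    A ↦ CB
    B ↦ C
    C ↦ CAC

A->CB, B->C, C->CAC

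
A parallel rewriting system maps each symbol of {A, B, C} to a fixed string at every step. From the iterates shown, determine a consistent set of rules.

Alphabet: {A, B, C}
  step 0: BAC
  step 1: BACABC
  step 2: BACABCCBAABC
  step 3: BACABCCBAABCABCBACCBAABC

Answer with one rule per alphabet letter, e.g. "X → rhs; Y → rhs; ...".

A->C, B->BA, C->ABC

  step 2 ⇒ step 3: BACABCCBAABC ⇒ BA·C·ABC·C·BA·ABC·ABC·BA·C·C·BA·ABC
    A ↦ C
    B ↦ BA
    C ↦ ABC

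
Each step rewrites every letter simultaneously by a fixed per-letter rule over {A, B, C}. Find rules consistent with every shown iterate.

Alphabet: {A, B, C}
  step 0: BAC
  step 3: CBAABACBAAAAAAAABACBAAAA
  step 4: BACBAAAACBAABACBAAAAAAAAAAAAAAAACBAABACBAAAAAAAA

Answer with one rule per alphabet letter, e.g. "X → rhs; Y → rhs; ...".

  step 3 ⇒ step 4: CBAABACBAAAAAAAABACBAAAA ⇒ BA·CB·AA·AA·CB·AA·BA·CB·AA·AA·AA·AA·AA·AA·AA·AA·CB·AA·BA·CB·AA·AA·AA·AA
    A ↦ AA
    B ↦ CB
    C ↦ BA

A->AA, B->CB, C->BA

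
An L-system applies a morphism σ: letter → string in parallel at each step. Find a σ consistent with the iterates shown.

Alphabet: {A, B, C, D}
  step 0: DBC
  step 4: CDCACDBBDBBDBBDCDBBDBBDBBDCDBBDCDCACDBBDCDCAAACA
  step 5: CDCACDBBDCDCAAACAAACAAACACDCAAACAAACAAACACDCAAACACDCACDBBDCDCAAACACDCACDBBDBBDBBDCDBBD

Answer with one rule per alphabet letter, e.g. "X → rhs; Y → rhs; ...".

A->BBD, B->A, C->CD, D->CA

  step 4 ⇒ step 5: CDCACDBBDBBDBBDCDBBDBBDBBDCDBBDCDCACDBBDCDCAAACA ⇒ CD·CA·CD·BBD·CD·CA·A·A·CA·A·A·CA·A·A·CA·CD·CA·A·A·CA·A·A·CA·A·A·CA·CD·CA·A·A·CA·CD·CA·CD·BBD·CD·CA·A·A·CA·CD·CA·CD·BBD·BBD·BBD·CD·BBD
    A ↦ BBD
    B ↦ A
    C ↦ CD
    D ↦ CA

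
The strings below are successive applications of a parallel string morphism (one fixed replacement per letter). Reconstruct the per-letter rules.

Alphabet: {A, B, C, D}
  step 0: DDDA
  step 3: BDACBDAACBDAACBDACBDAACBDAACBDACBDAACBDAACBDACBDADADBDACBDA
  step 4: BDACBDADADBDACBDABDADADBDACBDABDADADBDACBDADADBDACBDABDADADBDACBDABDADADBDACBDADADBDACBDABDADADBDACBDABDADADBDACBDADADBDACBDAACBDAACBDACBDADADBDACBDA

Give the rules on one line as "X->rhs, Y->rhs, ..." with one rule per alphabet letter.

A->BDA, B->BD, C->DAD, D->AC

  step 3 ⇒ step 4: BDACBDAACBDAACBDACBDAACBDAACBDACBDAACBDAACBDACBDADADBDACBDA ⇒ BD·AC·BDA·DAD·BD·AC·BDA·BDA·DAD·BD·AC·BDA·BDA·DAD·BD·AC·BDA·DAD·BD·AC·BDA·BDA·DAD·BD·AC·BDA·BDA·DAD·BD·AC·BDA·DAD·BD·AC·BDA·BDA·DAD·BD·AC·BDA·BDA·DAD·BD·AC·BDA·DAD·BD·AC·BDA·AC·BDA·AC·BD·AC·BDA·DAD·BD·AC·BDA
    A ↦ BDA
    B ↦ BD
    C ↦ DAD
    D ↦ AC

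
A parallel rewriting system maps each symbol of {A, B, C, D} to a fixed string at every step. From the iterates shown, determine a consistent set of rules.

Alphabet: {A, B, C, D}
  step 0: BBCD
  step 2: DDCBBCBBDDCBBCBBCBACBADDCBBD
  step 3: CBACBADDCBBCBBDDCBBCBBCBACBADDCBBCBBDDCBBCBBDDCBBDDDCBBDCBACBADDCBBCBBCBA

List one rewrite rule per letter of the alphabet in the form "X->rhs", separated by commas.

A->D, B->CBB, C->DD, D->CBA

  step 2 ⇒ step 3: DDCBBCBBDDCBBCBBCBACBADDCBBD ⇒ CBA·CBA·DD·CBB·CBB·DD·CBB·CBB·CBA·CBA·DD·CBB·CBB·DD·CBB·CBB·DD·CBB·D·DD·CBB·D·CBA·CBA·DD·CBB·CBB·CBA
    A ↦ D
    B ↦ CBB
    C ↦ DD
    D ↦ CBA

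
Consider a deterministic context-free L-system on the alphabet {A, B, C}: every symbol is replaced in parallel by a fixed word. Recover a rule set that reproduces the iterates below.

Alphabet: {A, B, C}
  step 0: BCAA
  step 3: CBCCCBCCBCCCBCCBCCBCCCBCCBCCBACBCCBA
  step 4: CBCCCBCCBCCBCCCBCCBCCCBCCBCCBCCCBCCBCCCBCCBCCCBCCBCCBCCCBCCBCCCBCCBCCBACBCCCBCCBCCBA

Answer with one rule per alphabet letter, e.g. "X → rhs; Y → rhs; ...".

  step 3 ⇒ step 4: CBCCCBCCBCCCBCCBCCBCCCBCCBCCBACBCCBA ⇒ CBC·C·CBC·CBC·CBC·C·CBC·CBC·C·CBC·CBC·CBC·C·CBC·CBC·C·CBC·CBC·C·CBC·CBC·CBC·C·CBC·CBC·C·CBC·CBC·C·BA·CBC·C·CBC·CBC·C·BA
    A ↦ BA
    B ↦ C
    C ↦ CBC

A->BA, B->C, C->CBC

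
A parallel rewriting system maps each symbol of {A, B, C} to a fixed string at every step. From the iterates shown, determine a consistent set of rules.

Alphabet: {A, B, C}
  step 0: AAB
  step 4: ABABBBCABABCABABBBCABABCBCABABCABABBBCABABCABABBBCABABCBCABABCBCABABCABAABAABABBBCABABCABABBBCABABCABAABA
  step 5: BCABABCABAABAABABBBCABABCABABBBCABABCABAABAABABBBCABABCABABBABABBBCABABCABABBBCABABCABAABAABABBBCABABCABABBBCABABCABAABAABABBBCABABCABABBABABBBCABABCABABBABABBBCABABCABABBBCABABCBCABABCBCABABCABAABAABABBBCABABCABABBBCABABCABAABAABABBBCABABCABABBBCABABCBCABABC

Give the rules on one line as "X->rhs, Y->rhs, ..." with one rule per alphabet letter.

  step 4 ⇒ step 5: ABABBBCABABCABABBBCABABCBCABABCABABBBCABABCABABBBCABABCBCABABCBCABABCABAABAABABBBCABABCABABBBCABABCABAABA ⇒ BC·ABA·BC·ABA·ABA·ABA·BB·BC·ABA·BC·ABA·BB·BC·ABA·BC·ABA·ABA·ABA·BB·BC·ABA·BC·ABA·BB·ABA·BB·BC·ABA·BC·ABA·BB·BC·ABA·BC·ABA·ABA·ABA·BB·BC·ABA·BC·ABA·BB·BC·ABA·BC·ABA·ABA·ABA·BB·BC·ABA·BC·ABA·BB·ABA·BB·BC·ABA·BC·ABA·BB·ABA·BB·BC·ABA·BC·ABA·BB·BC·ABA·BC·BC·ABA·BC·BC·ABA·BC·ABA·ABA·ABA·BB·BC·ABA·BC·ABA·BB·BC·ABA·BC·ABA·ABA·ABA·BB·BC·ABA·BC·ABA·BB·BC·ABA·BC·BC·ABA·BC
    A ↦ BC
    B ↦ ABA
    C ↦ BB

A->BC, B->ABA, C->BB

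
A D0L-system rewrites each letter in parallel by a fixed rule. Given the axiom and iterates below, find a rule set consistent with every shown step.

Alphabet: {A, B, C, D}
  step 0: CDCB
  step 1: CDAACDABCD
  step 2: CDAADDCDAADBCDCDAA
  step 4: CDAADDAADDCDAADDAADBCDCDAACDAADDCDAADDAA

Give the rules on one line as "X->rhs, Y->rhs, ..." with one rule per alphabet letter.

  step 1 ⇒ step 2: CDAACDABCD ⇒ CDA·A·D·D·CDA·A·D·BCD·CDA·A
    A ↦ D
    B ↦ BCD
    C ↦ CDA
    D ↦ A

A->D, B->BCD, C->CDA, D->A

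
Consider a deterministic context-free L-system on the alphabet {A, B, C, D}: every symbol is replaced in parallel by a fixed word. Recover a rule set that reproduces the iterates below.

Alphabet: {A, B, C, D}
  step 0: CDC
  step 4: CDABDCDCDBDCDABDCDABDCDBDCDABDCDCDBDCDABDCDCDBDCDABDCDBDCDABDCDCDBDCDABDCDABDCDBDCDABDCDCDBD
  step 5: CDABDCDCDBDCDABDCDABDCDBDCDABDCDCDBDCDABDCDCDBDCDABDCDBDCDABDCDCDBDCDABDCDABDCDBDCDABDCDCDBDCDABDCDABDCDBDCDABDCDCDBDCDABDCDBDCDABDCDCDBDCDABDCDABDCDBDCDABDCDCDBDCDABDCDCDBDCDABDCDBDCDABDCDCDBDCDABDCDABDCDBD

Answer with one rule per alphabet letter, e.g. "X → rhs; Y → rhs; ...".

  step 4 ⇒ step 5: CDABDCDCDBDCDABDCDABDCDBDCDABDCDCDBDCDABDCDCDBDCDABDCDBDCDABDCDCDBDCDABDCDABDCDBDCDABDCDCDBD ⇒ CDA·BD·CD·CD·BD·CDA·BD·CDA·BD·CD·BD·CDA·BD·CD·CD·BD·CDA·BD·CD·CD·BD·CDA·BD·CD·BD·CDA·BD·CD·CD·BD·CDA·BD·CDA·BD·CD·BD·CDA·BD·CD·CD·BD·CDA·BD·CDA·BD·CD·BD·CDA·BD·CD·CD·BD·CDA·BD·CD·BD·CDA·BD·CD·CD·BD·CDA·BD·CDA·BD·CD·BD·CDA·BD·CD·CD·BD·CDA·BD·CD·CD·BD·CDA·BD·CD·BD·CDA·BD·CD·CD·BD·CDA·BD·CDA·BD·CD·BD
    A ↦ CD
    B ↦ CD
    C ↦ CDA
    D ↦ BD

A->CD, B->CD, C->CDA, D->BD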